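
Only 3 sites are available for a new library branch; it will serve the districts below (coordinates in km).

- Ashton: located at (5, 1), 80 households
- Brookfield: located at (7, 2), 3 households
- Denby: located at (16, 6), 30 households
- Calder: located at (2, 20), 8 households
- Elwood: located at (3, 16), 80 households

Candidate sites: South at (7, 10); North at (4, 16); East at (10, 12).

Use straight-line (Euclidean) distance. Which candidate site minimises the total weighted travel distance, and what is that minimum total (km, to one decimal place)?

South, total 1723.4 km

Total weighted distance at each candidate:
  South (7, 10): total = 1723.4
  North (4, 16): total = 1830.0
  East (10, 12): total = 1988.0
Minimum is at South with total 1723.4 km.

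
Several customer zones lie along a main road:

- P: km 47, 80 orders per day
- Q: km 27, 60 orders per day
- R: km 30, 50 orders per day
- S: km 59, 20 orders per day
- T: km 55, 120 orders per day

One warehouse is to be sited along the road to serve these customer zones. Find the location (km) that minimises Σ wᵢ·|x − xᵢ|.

For a sum of weighted absolute distances on a line, the optimum is the weighted median (not the mean). Total weight W = 330; half-weight = 165.
Sort by position and accumulate weight:
  km 27 (Q, w=60) → cum 60
  km 30 (R, w=50) → cum 110
  km 47 (P, w=80) → cum 190  ≥ 165 → median here
  km 55 (T, w=120) → cum 310
  km 59 (S, w=20) → cum 330
Optimal location: km 47.

x = 47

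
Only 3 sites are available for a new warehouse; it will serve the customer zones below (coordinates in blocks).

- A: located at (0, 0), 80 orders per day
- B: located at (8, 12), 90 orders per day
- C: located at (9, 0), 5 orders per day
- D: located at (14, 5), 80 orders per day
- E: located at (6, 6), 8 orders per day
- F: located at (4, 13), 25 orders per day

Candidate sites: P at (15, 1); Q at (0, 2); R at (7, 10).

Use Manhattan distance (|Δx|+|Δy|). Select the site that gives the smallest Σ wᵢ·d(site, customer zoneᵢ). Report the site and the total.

R, total 2840 blocks

Total weighted distance at each candidate:
  P (15, 1): total = 4022
  Q (0, 2): total = 3650
  R (7, 10): total = 2840
Minimum is at R with total 2840 blocks.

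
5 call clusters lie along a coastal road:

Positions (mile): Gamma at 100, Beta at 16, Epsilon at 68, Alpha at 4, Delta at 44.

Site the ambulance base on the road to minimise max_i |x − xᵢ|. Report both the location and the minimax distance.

location 52, max distance 48

The 1-center on a line is the midpoint of the two extreme points: leftmost at 4, rightmost at 100.
Optimal location = (4 + 100)/2 = 52; maximum distance = (100 − 4)/2 = 48.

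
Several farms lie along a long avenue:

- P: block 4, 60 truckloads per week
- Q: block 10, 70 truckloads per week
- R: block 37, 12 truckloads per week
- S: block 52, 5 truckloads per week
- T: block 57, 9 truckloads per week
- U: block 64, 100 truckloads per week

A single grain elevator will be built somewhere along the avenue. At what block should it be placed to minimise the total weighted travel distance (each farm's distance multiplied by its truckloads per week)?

x = 10

For a sum of weighted absolute distances on a line, the optimum is the weighted median (not the mean). Total weight W = 256; half-weight = 128.
Sort by position and accumulate weight:
  block 4 (P, w=60) → cum 60
  block 10 (Q, w=70) → cum 130  ≥ 128 → median here
  block 37 (R, w=12) → cum 142
  block 52 (S, w=5) → cum 147
  block 57 (T, w=9) → cum 156
  block 64 (U, w=100) → cum 256
Optimal location: block 10.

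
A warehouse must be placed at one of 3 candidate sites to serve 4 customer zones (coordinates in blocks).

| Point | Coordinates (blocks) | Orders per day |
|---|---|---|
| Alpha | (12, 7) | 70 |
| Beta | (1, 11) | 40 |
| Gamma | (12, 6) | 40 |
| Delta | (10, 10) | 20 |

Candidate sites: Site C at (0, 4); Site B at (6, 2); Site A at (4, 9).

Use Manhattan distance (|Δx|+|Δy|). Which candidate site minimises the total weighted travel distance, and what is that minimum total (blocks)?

Site A, total 1480 blocks

Total weighted distance at each candidate:
  Site C (0, 4): total = 2250
  Site B (6, 2): total = 1970
  Site A (4, 9): total = 1480
Minimum is at Site A with total 1480 blocks.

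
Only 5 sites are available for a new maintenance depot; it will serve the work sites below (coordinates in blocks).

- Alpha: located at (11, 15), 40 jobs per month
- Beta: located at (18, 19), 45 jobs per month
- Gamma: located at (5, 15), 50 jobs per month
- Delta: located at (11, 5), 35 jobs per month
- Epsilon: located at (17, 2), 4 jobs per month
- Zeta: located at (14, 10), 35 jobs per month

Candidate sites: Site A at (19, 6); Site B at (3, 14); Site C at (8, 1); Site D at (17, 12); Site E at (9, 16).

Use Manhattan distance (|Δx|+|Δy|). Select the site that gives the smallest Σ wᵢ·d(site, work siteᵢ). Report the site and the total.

Total weighted distance at each candidate:
  Site A (19, 6): total = 3114
  Site B (3, 14): total = 2634
  Site C (8, 1): total = 3600
  Site D (17, 12): total = 2140
  Site E (9, 16): total = 1838
Minimum is at Site E with total 1838 blocks.

Site E, total 1838 blocks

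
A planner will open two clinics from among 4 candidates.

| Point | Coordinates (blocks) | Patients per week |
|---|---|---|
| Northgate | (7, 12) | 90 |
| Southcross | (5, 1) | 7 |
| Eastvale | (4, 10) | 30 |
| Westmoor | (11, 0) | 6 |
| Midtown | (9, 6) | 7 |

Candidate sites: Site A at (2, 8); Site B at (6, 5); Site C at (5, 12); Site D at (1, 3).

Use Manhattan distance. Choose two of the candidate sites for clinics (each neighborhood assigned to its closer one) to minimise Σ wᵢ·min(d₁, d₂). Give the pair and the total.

{Site B, Site C}, total 393

Evaluate every pair (each demand assigned to the nearer of the two):
  {Site B, Site C}: total = 393
  {Site C, Site D}: total = 460
  {Site A, Site C}: total = 505
  {Site A, Site B}: total = 963
  {Site B, Site D}: total = 1053
  {Site A, Site D}: total = 1113
Best pair: {Site B, Site C} with total 393.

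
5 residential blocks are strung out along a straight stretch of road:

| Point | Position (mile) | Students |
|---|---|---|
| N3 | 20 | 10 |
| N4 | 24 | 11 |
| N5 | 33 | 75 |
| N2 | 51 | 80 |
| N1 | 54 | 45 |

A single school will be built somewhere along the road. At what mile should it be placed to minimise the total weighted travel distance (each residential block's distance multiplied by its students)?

For a sum of weighted absolute distances on a line, the optimum is the weighted median (not the mean). Total weight W = 221; half-weight = 110.5.
Sort by position and accumulate weight:
  mile 20 (N3, w=10) → cum 10
  mile 24 (N4, w=11) → cum 21
  mile 33 (N5, w=75) → cum 96
  mile 51 (N2, w=80) → cum 176  ≥ 110.5 → median here
  mile 54 (N1, w=45) → cum 221
Optimal location: mile 51.

x = 51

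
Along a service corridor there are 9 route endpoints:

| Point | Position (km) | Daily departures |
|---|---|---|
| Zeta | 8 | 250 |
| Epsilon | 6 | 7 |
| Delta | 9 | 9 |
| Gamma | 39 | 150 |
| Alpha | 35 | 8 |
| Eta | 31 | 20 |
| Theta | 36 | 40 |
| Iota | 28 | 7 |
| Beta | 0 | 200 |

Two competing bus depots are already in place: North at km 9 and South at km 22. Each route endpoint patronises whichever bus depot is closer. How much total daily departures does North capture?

The indifferent point is the midpoint (9+22)/2 = 15.5; route endpoints left of it (closer to North at 9) go to North, those right go to South.
  Beta at 0 (w=200) → North
  Epsilon at 6 (w=7) → North
  Zeta at 8 (w=250) → North
  Delta at 9 (w=9) → North
  Iota at 28 (w=7) → South
  Eta at 31 (w=20) → South
  Alpha at 35 (w=8) → South
  Theta at 36 (w=40) → South
  Gamma at 39 (w=150) → South
North captures 466; South captures 225.

466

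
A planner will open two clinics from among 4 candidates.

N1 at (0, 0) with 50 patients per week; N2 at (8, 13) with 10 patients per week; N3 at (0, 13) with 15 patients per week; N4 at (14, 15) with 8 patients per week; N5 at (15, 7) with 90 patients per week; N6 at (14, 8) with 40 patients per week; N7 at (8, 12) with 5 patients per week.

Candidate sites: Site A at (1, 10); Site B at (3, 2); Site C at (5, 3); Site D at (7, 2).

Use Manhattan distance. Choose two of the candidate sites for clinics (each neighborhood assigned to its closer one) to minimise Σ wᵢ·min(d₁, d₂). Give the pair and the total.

Evaluate every pair (each demand assigned to the nearer of the two):
  {Site B, Site D}: total = 2485
  {Site A, Site D}: total = 2489
  {Site A, Site C}: total = 2569
  {Site B, Site C}: total = 2638
  {Site C, Site D}: total = 2650
  {Site A, Site B}: total = 2729
Best pair: {Site B, Site D} with total 2485.

{Site B, Site D}, total 2485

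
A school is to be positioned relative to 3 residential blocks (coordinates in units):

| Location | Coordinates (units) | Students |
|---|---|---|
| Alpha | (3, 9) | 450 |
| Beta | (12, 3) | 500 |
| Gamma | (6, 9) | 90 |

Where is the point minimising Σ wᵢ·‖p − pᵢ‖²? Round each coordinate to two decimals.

The minimiser of Σwᵢ‖p−pᵢ‖² is the weighted centroid p* = (Σwᵢpᵢ)/(Σwᵢ).
Σwᵢ = 1040.
Σwᵢxᵢ = 450·3 + 500·12 + 90·6 = 7890.
Σwᵢyᵢ = 450·9 + 500·3 + 90·9 = 6360.
x* = 7890/1040 = 7.59, y* = 6360/1040 = 6.12.

(7.59, 6.12)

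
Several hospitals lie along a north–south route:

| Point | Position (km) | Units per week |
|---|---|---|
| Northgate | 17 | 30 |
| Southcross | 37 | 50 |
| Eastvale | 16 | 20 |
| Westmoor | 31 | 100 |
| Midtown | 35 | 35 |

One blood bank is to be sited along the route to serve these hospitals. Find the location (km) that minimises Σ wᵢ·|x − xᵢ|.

x = 31

For a sum of weighted absolute distances on a line, the optimum is the weighted median (not the mean). Total weight W = 235; half-weight = 117.5.
Sort by position and accumulate weight:
  km 16 (Eastvale, w=20) → cum 20
  km 17 (Northgate, w=30) → cum 50
  km 31 (Westmoor, w=100) → cum 150  ≥ 117.5 → median here
  km 35 (Midtown, w=35) → cum 185
  km 37 (Southcross, w=50) → cum 235
Optimal location: km 31.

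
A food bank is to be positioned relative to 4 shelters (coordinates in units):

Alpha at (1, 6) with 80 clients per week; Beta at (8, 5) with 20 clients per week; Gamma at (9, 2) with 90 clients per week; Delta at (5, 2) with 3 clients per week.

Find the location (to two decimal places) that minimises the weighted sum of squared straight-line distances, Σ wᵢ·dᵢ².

(5.52, 3.97)

The minimiser of Σwᵢ‖p−pᵢ‖² is the weighted centroid p* = (Σwᵢpᵢ)/(Σwᵢ).
Σwᵢ = 193.
Σwᵢxᵢ = 80·1 + 20·8 + 90·9 + 3·5 = 1065.
Σwᵢyᵢ = 80·6 + 20·5 + 90·2 + 3·2 = 766.
x* = 1065/193 = 5.52, y* = 766/193 = 3.97.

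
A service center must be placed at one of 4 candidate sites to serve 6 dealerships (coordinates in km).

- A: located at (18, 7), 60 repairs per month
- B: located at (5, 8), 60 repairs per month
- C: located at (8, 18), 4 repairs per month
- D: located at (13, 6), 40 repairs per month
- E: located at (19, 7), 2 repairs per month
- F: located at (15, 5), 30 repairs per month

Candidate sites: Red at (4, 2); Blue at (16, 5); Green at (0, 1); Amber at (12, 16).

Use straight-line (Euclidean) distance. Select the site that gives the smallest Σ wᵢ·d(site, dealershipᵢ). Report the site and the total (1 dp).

Total weighted distance at each candidate:
  Red (4, 2): total = 2090.5
  Blue (16, 5): total = 1078.6
  Green (0, 1): total = 2792.4
  Amber (12, 16): total = 2071.5
Minimum is at Blue with total 1078.6 km.

Blue, total 1078.6 km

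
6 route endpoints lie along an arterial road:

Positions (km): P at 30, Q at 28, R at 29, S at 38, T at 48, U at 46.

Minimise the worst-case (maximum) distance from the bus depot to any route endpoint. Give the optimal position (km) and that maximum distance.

location 38, max distance 10

The 1-center on a line is the midpoint of the two extreme points: leftmost at 28, rightmost at 48.
Optimal location = (28 + 48)/2 = 38; maximum distance = (48 − 28)/2 = 10.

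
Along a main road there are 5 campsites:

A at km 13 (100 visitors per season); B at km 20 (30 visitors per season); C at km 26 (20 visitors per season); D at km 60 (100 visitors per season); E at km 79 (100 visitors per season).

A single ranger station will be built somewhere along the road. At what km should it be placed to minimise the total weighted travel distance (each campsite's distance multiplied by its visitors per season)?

For a sum of weighted absolute distances on a line, the optimum is the weighted median (not the mean). Total weight W = 350; half-weight = 175.
Sort by position and accumulate weight:
  km 13 (A, w=100) → cum 100
  km 20 (B, w=30) → cum 130
  km 26 (C, w=20) → cum 150
  km 60 (D, w=100) → cum 250  ≥ 175 → median here
  km 79 (E, w=100) → cum 350
Optimal location: km 60.

x = 60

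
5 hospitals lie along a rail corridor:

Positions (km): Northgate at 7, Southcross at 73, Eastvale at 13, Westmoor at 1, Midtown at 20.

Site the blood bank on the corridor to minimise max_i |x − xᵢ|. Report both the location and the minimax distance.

location 37, max distance 36

The 1-center on a line is the midpoint of the two extreme points: leftmost at 1, rightmost at 73.
Optimal location = (1 + 73)/2 = 37; maximum distance = (73 − 1)/2 = 36.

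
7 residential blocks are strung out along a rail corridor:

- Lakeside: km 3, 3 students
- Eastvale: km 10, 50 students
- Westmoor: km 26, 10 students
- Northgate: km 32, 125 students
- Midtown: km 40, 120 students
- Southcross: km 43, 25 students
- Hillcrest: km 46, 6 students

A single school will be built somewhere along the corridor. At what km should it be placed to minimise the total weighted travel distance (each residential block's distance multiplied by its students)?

For a sum of weighted absolute distances on a line, the optimum is the weighted median (not the mean). Total weight W = 339; half-weight = 169.5.
Sort by position and accumulate weight:
  km 3 (Lakeside, w=3) → cum 3
  km 10 (Eastvale, w=50) → cum 53
  km 26 (Westmoor, w=10) → cum 63
  km 32 (Northgate, w=125) → cum 188  ≥ 169.5 → median here
  km 40 (Midtown, w=120) → cum 308
  km 43 (Southcross, w=25) → cum 333
  km 46 (Hillcrest, w=6) → cum 339
Optimal location: km 32.

x = 32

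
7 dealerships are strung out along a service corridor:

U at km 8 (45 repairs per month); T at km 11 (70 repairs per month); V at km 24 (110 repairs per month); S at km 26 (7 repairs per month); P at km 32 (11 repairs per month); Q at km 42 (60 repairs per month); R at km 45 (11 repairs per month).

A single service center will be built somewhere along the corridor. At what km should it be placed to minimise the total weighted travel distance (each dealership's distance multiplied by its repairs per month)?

x = 24

For a sum of weighted absolute distances on a line, the optimum is the weighted median (not the mean). Total weight W = 314; half-weight = 157.
Sort by position and accumulate weight:
  km 8 (U, w=45) → cum 45
  km 11 (T, w=70) → cum 115
  km 24 (V, w=110) → cum 225  ≥ 157 → median here
  km 26 (S, w=7) → cum 232
  km 32 (P, w=11) → cum 243
  km 42 (Q, w=60) → cum 303
  km 45 (R, w=11) → cum 314
Optimal location: km 24.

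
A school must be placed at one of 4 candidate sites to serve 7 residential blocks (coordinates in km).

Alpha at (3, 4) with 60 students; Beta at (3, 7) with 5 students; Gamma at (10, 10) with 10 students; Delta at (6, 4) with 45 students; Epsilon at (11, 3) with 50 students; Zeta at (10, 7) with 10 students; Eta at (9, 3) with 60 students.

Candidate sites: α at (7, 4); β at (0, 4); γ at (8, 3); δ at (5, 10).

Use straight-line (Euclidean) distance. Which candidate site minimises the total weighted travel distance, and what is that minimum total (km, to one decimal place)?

Total weighted distance at each candidate:
  α (7, 4): total = 759.8
  β (0, 4): total = 1787.8
  γ (8, 3): total = 766.1
  δ (5, 10): total = 1724.2
Minimum is at α with total 759.8 km.

α, total 759.8 km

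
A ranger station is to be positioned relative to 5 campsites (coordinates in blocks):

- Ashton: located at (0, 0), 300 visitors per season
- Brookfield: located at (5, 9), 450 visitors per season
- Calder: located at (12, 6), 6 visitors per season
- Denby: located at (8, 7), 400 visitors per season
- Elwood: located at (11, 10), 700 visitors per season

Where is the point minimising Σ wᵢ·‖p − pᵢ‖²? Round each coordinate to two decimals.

The minimiser of Σwᵢ‖p−pᵢ‖² is the weighted centroid p* = (Σwᵢpᵢ)/(Σwᵢ).
Σwᵢ = 1856.
Σwᵢxᵢ = 300·0 + 450·5 + 6·12 + 400·8 + 700·11 = 13222.
Σwᵢyᵢ = 300·0 + 450·9 + 6·6 + 400·7 + 700·10 = 13886.
x* = 13222/1856 = 7.12, y* = 13886/1856 = 7.48.

(7.12, 7.48)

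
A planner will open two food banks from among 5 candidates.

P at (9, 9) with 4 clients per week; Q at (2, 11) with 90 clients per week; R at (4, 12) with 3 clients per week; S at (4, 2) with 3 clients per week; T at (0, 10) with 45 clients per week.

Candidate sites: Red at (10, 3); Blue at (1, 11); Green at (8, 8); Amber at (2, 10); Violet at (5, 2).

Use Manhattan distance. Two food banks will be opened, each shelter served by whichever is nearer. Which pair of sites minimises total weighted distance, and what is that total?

{Amber, Violet}, total 227

Evaluate every pair (each demand assigned to the nearer of the two):
  {Amber, Violet}: total = 227
  {Blue, Green}: total = 230
  {Green, Amber}: total = 230
  {Blue, Violet}: total = 235
  {Red, Blue}: total = 241
  {Red, Amber}: total = 241
  {Blue, Amber}: total = 254
  {Green, Violet}: total = 1295
  {Red, Green}: total = 1313
  {Red, Violet}: total = 1729
Best pair: {Amber, Violet} with total 227.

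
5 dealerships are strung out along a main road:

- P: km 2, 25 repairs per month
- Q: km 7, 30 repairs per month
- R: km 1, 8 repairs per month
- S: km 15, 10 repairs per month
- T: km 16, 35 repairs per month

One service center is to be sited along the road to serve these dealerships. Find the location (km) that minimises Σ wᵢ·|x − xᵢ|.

For a sum of weighted absolute distances on a line, the optimum is the weighted median (not the mean). Total weight W = 108; half-weight = 54.
Sort by position and accumulate weight:
  km 1 (R, w=8) → cum 8
  km 2 (P, w=25) → cum 33
  km 7 (Q, w=30) → cum 63  ≥ 54 → median here
  km 15 (S, w=10) → cum 73
  km 16 (T, w=35) → cum 108
Optimal location: km 7.

x = 7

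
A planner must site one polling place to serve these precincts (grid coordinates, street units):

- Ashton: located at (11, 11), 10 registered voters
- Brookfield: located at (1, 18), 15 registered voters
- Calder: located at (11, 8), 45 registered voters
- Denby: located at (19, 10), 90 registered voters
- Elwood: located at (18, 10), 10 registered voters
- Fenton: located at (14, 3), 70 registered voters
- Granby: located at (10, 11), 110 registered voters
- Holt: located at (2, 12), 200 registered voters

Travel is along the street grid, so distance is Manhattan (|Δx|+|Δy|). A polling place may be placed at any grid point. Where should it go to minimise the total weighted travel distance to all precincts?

(10, 11)

Manhattan distance separates: Σwᵢ(|x−xᵢ|+|y−yᵢ|) = Σwᵢ|x−xᵢ| + Σwᵢ|y−yᵢ|, so x and y are optimised independently as 1-D weighted medians.
Total weight W = 550; half = 275.
x-coordinate, sorted with cumulative weight:
  x=1 (Brookfield, w=15) cum 15
  x=2 (Holt, w=200) cum 215
  x=10 (Granby, w=110) cum 325  ← median
  x=11 (Ashton, w=10) cum 335
  x=11 (Calder, w=45) cum 380
  x=14 (Fenton, w=70) cum 450
  x=18 (Elwood, w=10) cum 460
  x=19 (Denby, w=90) cum 550
⇒ x* = 10
y-coordinate, sorted with cumulative weight:
  y=3 (Fenton, w=70) cum 70
  y=8 (Calder, w=45) cum 115
  y=10 (Denby, w=90) cum 205
  y=10 (Elwood, w=10) cum 215
  y=11 (Ashton, w=10) cum 225
  y=11 (Granby, w=110) cum 335  ← median
  y=12 (Holt, w=200) cum 535
  y=18 (Brookfield, w=15) cum 550
⇒ y* = 11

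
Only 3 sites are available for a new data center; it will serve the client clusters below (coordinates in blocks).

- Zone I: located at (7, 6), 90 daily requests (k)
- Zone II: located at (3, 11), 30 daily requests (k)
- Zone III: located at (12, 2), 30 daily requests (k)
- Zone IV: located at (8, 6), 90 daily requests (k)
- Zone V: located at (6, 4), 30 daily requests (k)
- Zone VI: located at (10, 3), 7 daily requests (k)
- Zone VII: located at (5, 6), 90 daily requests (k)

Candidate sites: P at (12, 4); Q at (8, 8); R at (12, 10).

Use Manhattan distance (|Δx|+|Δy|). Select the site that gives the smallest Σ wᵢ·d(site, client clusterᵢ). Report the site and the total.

Q, total 1669 blocks

Total weighted distance at each candidate:
  P (12, 4): total = 2721
  Q (8, 8): total = 1669
  R (12, 10): total = 3483
Minimum is at Q with total 1669 blocks.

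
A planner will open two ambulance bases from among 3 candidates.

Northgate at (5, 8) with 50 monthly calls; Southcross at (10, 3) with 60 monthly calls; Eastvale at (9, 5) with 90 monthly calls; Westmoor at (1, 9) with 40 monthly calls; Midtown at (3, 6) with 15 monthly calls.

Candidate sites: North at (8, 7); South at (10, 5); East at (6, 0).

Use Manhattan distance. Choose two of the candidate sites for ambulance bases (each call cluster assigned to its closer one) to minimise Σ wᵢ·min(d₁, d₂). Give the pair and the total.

Evaluate every pair (each demand assigned to the nearer of the two):
  {North, South}: total = 860
  {South, East}: total = 1250
  {North, East}: total = 1280
Best pair: {North, South} with total 860.

{North, South}, total 860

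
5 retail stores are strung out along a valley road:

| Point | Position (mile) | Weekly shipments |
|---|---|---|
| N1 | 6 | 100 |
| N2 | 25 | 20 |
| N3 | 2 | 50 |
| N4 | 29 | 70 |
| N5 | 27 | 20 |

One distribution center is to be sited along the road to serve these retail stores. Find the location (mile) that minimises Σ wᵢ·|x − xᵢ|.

For a sum of weighted absolute distances on a line, the optimum is the weighted median (not the mean). Total weight W = 260; half-weight = 130.
Sort by position and accumulate weight:
  mile 2 (N3, w=50) → cum 50
  mile 6 (N1, w=100) → cum 150  ≥ 130 → median here
  mile 25 (N2, w=20) → cum 170
  mile 27 (N5, w=20) → cum 190
  mile 29 (N4, w=70) → cum 260
Optimal location: mile 6.

x = 6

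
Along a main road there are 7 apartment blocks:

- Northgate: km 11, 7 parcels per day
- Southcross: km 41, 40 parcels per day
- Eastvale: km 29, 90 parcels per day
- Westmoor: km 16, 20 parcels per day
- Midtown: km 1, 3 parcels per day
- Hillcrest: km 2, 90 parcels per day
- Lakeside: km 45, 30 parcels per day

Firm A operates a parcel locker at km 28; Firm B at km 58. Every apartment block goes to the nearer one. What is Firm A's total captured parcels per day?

250

The indifferent point is the midpoint (28+58)/2 = 43; apartment blocks left of it (closer to Firm A at 28) go to Firm A, those right go to Firm B.
  Midtown at 1 (w=3) → Firm A
  Hillcrest at 2 (w=90) → Firm A
  Northgate at 11 (w=7) → Firm A
  Westmoor at 16 (w=20) → Firm A
  Eastvale at 29 (w=90) → Firm A
  Southcross at 41 (w=40) → Firm A
  Lakeside at 45 (w=30) → Firm B
Firm A captures 250; Firm B captures 30.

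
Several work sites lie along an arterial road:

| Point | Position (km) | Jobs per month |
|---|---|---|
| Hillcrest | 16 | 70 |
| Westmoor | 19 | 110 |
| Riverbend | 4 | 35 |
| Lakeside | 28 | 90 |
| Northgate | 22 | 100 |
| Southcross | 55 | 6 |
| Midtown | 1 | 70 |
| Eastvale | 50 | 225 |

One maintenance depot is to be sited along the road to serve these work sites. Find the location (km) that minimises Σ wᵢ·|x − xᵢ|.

For a sum of weighted absolute distances on a line, the optimum is the weighted median (not the mean). Total weight W = 706; half-weight = 353.
Sort by position and accumulate weight:
  km 1 (Midtown, w=70) → cum 70
  km 4 (Riverbend, w=35) → cum 105
  km 16 (Hillcrest, w=70) → cum 175
  km 19 (Westmoor, w=110) → cum 285
  km 22 (Northgate, w=100) → cum 385  ≥ 353 → median here
  km 28 (Lakeside, w=90) → cum 475
  km 50 (Eastvale, w=225) → cum 700
  km 55 (Southcross, w=6) → cum 706
Optimal location: km 22.

x = 22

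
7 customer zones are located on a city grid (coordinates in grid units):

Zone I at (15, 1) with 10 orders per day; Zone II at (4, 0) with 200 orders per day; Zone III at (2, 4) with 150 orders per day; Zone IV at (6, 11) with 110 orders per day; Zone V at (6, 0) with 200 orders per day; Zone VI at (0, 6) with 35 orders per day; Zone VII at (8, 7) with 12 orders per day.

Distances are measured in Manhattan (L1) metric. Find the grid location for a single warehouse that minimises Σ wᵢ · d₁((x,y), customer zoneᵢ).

Manhattan distance separates: Σwᵢ(|x−xᵢ|+|y−yᵢ|) = Σwᵢ|x−xᵢ| + Σwᵢ|y−yᵢ|, so x and y are optimised independently as 1-D weighted medians.
Total weight W = 717; half = 358.5.
x-coordinate, sorted with cumulative weight:
  x=0 (Zone VI, w=35) cum 35
  x=2 (Zone III, w=150) cum 185
  x=4 (Zone II, w=200) cum 385  ← median
  x=6 (Zone IV, w=110) cum 495
  x=6 (Zone V, w=200) cum 695
  x=8 (Zone VII, w=12) cum 707
  x=15 (Zone I, w=10) cum 717
⇒ x* = 4
y-coordinate, sorted with cumulative weight:
  y=0 (Zone II, w=200) cum 200
  y=0 (Zone V, w=200) cum 400  ← median
  y=1 (Zone I, w=10) cum 410
  y=4 (Zone III, w=150) cum 560
  y=6 (Zone VI, w=35) cum 595
  y=7 (Zone VII, w=12) cum 607
  y=11 (Zone IV, w=110) cum 717
⇒ y* = 0

(4, 0)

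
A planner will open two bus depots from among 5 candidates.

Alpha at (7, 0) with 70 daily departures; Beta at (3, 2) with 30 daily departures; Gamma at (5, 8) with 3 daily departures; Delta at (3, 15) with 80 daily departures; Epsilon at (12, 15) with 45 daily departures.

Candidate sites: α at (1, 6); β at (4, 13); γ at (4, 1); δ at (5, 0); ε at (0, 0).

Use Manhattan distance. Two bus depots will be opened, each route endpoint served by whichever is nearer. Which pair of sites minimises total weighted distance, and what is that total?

Evaluate every pair (each demand assigned to the nearer of the two):
  {β, δ}: total = 968
  {β, γ}: total = 1048
  {β, ε}: total = 1348
  {α, β}: total = 1728
  {α, δ}: total = 2058
  {α, γ}: total = 2138
  {γ, δ}: total = 2414
  {α, ε}: total = 2438
  {γ, ε}: total = 2554
  {δ, ε}: total = 2634
Best pair: {β, δ} with total 968.

{β, δ}, total 968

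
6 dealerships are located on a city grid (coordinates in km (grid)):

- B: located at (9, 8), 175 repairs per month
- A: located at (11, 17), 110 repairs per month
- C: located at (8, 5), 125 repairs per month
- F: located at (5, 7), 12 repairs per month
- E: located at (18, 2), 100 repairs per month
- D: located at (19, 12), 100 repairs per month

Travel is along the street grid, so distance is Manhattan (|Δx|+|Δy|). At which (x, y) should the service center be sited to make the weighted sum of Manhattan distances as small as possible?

(9, 8)

Manhattan distance separates: Σwᵢ(|x−xᵢ|+|y−yᵢ|) = Σwᵢ|x−xᵢ| + Σwᵢ|y−yᵢ|, so x and y are optimised independently as 1-D weighted medians.
Total weight W = 622; half = 311.
x-coordinate, sorted with cumulative weight:
  x=5 (F, w=12) cum 12
  x=8 (C, w=125) cum 137
  x=9 (B, w=175) cum 312  ← median
  x=11 (A, w=110) cum 422
  x=18 (E, w=100) cum 522
  x=19 (D, w=100) cum 622
⇒ x* = 9
y-coordinate, sorted with cumulative weight:
  y=2 (E, w=100) cum 100
  y=5 (C, w=125) cum 225
  y=7 (F, w=12) cum 237
  y=8 (B, w=175) cum 412  ← median
  y=12 (D, w=100) cum 512
  y=17 (A, w=110) cum 622
⇒ y* = 8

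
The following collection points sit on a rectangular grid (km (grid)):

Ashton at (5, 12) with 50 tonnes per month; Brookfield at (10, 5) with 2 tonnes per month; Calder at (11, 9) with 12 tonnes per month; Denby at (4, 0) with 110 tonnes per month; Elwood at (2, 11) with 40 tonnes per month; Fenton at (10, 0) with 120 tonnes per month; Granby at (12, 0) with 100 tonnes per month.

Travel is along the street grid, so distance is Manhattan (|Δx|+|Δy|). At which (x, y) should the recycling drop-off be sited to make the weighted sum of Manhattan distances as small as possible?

Manhattan distance separates: Σwᵢ(|x−xᵢ|+|y−yᵢ|) = Σwᵢ|x−xᵢ| + Σwᵢ|y−yᵢ|, so x and y are optimised independently as 1-D weighted medians.
Total weight W = 434; half = 217.
x-coordinate, sorted with cumulative weight:
  x=2 (Elwood, w=40) cum 40
  x=4 (Denby, w=110) cum 150
  x=5 (Ashton, w=50) cum 200
  x=10 (Brookfield, w=2) cum 202
  x=10 (Fenton, w=120) cum 322  ← median
  x=11 (Calder, w=12) cum 334
  x=12 (Granby, w=100) cum 434
⇒ x* = 10
y-coordinate, sorted with cumulative weight:
  y=0 (Denby, w=110) cum 110
  y=0 (Fenton, w=120) cum 230  ← median
  y=0 (Granby, w=100) cum 330
  y=5 (Brookfield, w=2) cum 332
  y=9 (Calder, w=12) cum 344
  y=11 (Elwood, w=40) cum 384
  y=12 (Ashton, w=50) cum 434
⇒ y* = 0

(10, 0)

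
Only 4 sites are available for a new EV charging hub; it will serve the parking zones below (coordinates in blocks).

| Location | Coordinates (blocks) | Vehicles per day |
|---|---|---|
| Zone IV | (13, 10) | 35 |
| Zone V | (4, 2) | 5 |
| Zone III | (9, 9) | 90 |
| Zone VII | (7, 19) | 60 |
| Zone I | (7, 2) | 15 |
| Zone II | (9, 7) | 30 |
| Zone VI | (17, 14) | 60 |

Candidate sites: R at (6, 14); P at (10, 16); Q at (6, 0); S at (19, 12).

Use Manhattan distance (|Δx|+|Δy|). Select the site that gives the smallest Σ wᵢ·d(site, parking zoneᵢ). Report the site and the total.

P, total 2590 blocks

Total weighted distance at each candidate:
  R (6, 14): total = 2690
  P (10, 16): total = 2590
  Q (6, 0): total = 4740
  S (19, 12): total = 3735
Minimum is at P with total 2590 blocks.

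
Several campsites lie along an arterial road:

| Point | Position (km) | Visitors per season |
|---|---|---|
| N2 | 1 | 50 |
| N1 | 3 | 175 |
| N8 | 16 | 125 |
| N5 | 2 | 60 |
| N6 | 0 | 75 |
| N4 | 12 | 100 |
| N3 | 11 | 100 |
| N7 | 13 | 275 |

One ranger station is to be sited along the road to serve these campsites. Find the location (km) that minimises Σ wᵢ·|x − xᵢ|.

x = 12

For a sum of weighted absolute distances on a line, the optimum is the weighted median (not the mean). Total weight W = 960; half-weight = 480.
Sort by position and accumulate weight:
  km 0 (N6, w=75) → cum 75
  km 1 (N2, w=50) → cum 125
  km 2 (N5, w=60) → cum 185
  km 3 (N1, w=175) → cum 360
  km 11 (N3, w=100) → cum 460
  km 12 (N4, w=100) → cum 560  ≥ 480 → median here
  km 13 (N7, w=275) → cum 835
  km 16 (N8, w=125) → cum 960
Optimal location: km 12.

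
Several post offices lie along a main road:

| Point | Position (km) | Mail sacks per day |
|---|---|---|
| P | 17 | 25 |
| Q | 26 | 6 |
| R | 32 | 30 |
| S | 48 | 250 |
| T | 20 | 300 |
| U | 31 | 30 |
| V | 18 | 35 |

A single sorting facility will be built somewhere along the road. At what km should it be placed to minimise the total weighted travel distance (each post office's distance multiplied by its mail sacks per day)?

x = 20

For a sum of weighted absolute distances on a line, the optimum is the weighted median (not the mean). Total weight W = 676; half-weight = 338.
Sort by position and accumulate weight:
  km 17 (P, w=25) → cum 25
  km 18 (V, w=35) → cum 60
  km 20 (T, w=300) → cum 360  ≥ 338 → median here
  km 26 (Q, w=6) → cum 366
  km 31 (U, w=30) → cum 396
  km 32 (R, w=30) → cum 426
  km 48 (S, w=250) → cum 676
Optimal location: km 20.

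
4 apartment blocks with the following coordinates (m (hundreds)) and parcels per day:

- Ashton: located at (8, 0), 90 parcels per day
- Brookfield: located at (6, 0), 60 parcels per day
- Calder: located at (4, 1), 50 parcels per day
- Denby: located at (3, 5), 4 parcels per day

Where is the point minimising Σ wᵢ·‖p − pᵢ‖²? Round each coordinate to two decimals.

The minimiser of Σwᵢ‖p−pᵢ‖² is the weighted centroid p* = (Σwᵢpᵢ)/(Σwᵢ).
Σwᵢ = 204.
Σwᵢxᵢ = 90·8 + 60·6 + 50·4 + 4·3 = 1292.
Σwᵢyᵢ = 90·0 + 60·0 + 50·1 + 4·5 = 70.
x* = 1292/204 = 6.33, y* = 70/204 = 0.34.

(6.33, 0.34)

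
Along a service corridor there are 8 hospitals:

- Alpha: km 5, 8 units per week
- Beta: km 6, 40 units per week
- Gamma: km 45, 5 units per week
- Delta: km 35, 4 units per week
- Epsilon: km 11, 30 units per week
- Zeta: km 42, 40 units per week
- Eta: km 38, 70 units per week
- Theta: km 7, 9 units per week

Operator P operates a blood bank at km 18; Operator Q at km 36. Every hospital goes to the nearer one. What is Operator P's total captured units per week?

87

The indifferent point is the midpoint (18+36)/2 = 27; hospitals left of it (closer to Operator P at 18) go to Operator P, those right go to Operator Q.
  Alpha at 5 (w=8) → Operator P
  Beta at 6 (w=40) → Operator P
  Theta at 7 (w=9) → Operator P
  Epsilon at 11 (w=30) → Operator P
  Delta at 35 (w=4) → Operator Q
  Eta at 38 (w=70) → Operator Q
  Zeta at 42 (w=40) → Operator Q
  Gamma at 45 (w=5) → Operator Q
Operator P captures 87; Operator Q captures 119.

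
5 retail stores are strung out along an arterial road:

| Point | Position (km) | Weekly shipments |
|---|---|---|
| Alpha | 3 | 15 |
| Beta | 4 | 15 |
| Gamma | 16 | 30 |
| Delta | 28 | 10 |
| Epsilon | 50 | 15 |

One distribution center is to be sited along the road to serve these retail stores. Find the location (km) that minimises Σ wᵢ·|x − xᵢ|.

x = 16

For a sum of weighted absolute distances on a line, the optimum is the weighted median (not the mean). Total weight W = 85; half-weight = 42.5.
Sort by position and accumulate weight:
  km 3 (Alpha, w=15) → cum 15
  km 4 (Beta, w=15) → cum 30
  km 16 (Gamma, w=30) → cum 60  ≥ 42.5 → median here
  km 28 (Delta, w=10) → cum 70
  km 50 (Epsilon, w=15) → cum 85
Optimal location: km 16.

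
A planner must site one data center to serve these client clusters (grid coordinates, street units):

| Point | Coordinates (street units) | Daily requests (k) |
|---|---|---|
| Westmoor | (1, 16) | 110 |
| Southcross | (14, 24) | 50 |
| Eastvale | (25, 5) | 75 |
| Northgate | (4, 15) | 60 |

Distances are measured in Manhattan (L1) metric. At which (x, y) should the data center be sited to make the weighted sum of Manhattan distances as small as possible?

Manhattan distance separates: Σwᵢ(|x−xᵢ|+|y−yᵢ|) = Σwᵢ|x−xᵢ| + Σwᵢ|y−yᵢ|, so x and y are optimised independently as 1-D weighted medians.
Total weight W = 295; half = 147.5.
x-coordinate, sorted with cumulative weight:
  x=1 (Westmoor, w=110) cum 110
  x=4 (Northgate, w=60) cum 170  ← median
  x=14 (Southcross, w=50) cum 220
  x=25 (Eastvale, w=75) cum 295
⇒ x* = 4
y-coordinate, sorted with cumulative weight:
  y=5 (Eastvale, w=75) cum 75
  y=15 (Northgate, w=60) cum 135
  y=16 (Westmoor, w=110) cum 245  ← median
  y=24 (Southcross, w=50) cum 295
⇒ y* = 16

(4, 16)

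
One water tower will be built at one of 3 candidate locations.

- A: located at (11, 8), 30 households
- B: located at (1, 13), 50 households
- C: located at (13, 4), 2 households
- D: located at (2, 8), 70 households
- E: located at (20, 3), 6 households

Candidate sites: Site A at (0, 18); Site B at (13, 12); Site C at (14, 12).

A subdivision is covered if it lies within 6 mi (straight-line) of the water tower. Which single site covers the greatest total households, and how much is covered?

Coverage radius r = 6 mi; a point is covered iff (Δx)²+(Δy)² ≤ 6² = 36.
  Site A (0, 18): covers {B} → 50
  Site B (13, 12): covers {A} → 30
  Site C (14, 12): covers {A} → 30
Maximum coverage at Site A: 50 households.

Site A, covering 50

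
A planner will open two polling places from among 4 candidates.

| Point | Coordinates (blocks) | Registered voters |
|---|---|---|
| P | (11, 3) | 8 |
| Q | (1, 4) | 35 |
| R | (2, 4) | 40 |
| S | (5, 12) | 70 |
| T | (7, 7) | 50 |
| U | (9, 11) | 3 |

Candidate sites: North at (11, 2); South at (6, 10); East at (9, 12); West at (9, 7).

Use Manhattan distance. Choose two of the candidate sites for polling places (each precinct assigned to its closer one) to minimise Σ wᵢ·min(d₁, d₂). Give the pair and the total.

Evaluate every pair (each demand assigned to the nearer of the two):
  {South, West}: total = 1155
  {North, South}: total = 1215
  {East, West}: total = 1216
  {South, East}: total = 1286
  {North, East}: total = 1501
  {North, West}: total = 1535
Best pair: {South, West} with total 1155.

{South, West}, total 1155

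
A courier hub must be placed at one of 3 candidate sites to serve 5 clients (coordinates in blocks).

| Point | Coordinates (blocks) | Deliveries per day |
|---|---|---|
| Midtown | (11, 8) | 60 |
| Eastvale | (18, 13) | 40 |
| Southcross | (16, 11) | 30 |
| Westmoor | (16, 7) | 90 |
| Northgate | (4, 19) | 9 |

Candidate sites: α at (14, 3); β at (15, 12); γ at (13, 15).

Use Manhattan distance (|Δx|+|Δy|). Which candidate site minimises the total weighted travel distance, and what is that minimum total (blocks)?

Total weighted distance at each candidate:
  α (14, 3): total = 2114
  β (15, 12): total = 1402
  γ (13, 15): total = 2137
Minimum is at β with total 1402 blocks.

β, total 1402 blocks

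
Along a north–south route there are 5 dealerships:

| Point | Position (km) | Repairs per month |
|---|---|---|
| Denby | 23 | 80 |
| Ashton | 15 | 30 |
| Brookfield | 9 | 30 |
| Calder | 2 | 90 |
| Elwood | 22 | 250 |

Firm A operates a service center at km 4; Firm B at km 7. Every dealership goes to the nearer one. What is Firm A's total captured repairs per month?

The indifferent point is the midpoint (4+7)/2 = 5.5; dealerships left of it (closer to Firm A at 4) go to Firm A, those right go to Firm B.
  Calder at 2 (w=90) → Firm A
  Brookfield at 9 (w=30) → Firm B
  Ashton at 15 (w=30) → Firm B
  Elwood at 22 (w=250) → Firm B
  Denby at 23 (w=80) → Firm B
Firm A captures 90; Firm B captures 390.

90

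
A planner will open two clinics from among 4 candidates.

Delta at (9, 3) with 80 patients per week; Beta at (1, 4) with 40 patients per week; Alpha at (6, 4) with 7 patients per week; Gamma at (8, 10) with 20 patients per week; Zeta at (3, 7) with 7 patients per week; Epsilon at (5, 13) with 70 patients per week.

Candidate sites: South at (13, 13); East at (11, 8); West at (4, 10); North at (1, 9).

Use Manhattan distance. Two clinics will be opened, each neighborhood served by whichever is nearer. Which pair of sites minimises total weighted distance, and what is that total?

Evaluate every pair (each demand assigned to the nearer of the two):
  {East, West}: total = 1364
  {East, North}: total = 1511
  {West, North}: total = 1604
  {South, West}: total = 1764
  {South, East}: total = 1906
  {South, North}: total = 2138
Best pair: {East, West} with total 1364.

{East, West}, total 1364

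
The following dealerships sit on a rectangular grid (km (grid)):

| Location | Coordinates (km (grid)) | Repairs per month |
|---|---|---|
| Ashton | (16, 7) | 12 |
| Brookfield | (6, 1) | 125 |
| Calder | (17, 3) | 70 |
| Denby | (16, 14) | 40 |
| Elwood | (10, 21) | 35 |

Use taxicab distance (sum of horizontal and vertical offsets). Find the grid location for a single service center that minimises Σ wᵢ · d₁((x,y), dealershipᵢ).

(10, 3)

Manhattan distance separates: Σwᵢ(|x−xᵢ|+|y−yᵢ|) = Σwᵢ|x−xᵢ| + Σwᵢ|y−yᵢ|, so x and y are optimised independently as 1-D weighted medians.
Total weight W = 282; half = 141.
x-coordinate, sorted with cumulative weight:
  x=6 (Brookfield, w=125) cum 125
  x=10 (Elwood, w=35) cum 160  ← median
  x=16 (Ashton, w=12) cum 172
  x=16 (Denby, w=40) cum 212
  x=17 (Calder, w=70) cum 282
⇒ x* = 10
y-coordinate, sorted with cumulative weight:
  y=1 (Brookfield, w=125) cum 125
  y=3 (Calder, w=70) cum 195  ← median
  y=7 (Ashton, w=12) cum 207
  y=14 (Denby, w=40) cum 247
  y=21 (Elwood, w=35) cum 282
⇒ y* = 3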